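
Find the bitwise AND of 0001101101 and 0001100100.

AND: 1 only when both bits are 1
  0001101101
& 0001100100
------------
  0001100100
Decimal: 109 & 100 = 100



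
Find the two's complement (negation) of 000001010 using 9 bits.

Original: 000001010
Step 1 - Invert all bits: 111110101
Step 2 - Add 1: 111110110
Verification: 000001010 + 111110110 = 1000000000; discarding the end carry (carry out of the top bit) leaves the 9-bit value 000000000, as required for x + (-x)



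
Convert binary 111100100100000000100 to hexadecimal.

Group into 4-bit nibbles from right:
  0001 = 1
  1110 = E
  0100 = 4
  1000 = 8
  0000 = 0
  0100 = 4
Result: 1E4804



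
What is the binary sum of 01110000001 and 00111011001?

Add column by column from the right: bit + bit + carry-in; write the sum mod 2, carry 1 when the sum is 2 or 3.
carry:  11100000010
        01110000001
+       00111011001
-------------------
       010101011010
(the carry out of the leftmost column, 0, becomes the leading bit)
Decimal check:
  01110000001 = 512 + 256 + 128 + 1 = 897
  00111011001 = 256 + 128 + 64 + 16 + 8 + 1 = 473
  897 + 473 = 1370, and 010101011010 = 1024 + 256 + 64 + 16 + 8 + 2 = 1370 ✓



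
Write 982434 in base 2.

Using repeated division by 2:
982434 ÷ 2 = 491217 remainder 0
491217 ÷ 2 = 245608 remainder 1
245608 ÷ 2 = 122804 remainder 0
122804 ÷ 2 = 61402 remainder 0
61402 ÷ 2 = 30701 remainder 0
30701 ÷ 2 = 15350 remainder 1
15350 ÷ 2 = 7675 remainder 0
7675 ÷ 2 = 3837 remainder 1
3837 ÷ 2 = 1918 remainder 1
1918 ÷ 2 = 959 remainder 0
959 ÷ 2 = 479 remainder 1
479 ÷ 2 = 239 remainder 1
239 ÷ 2 = 119 remainder 1
119 ÷ 2 = 59 remainder 1
59 ÷ 2 = 29 remainder 1
29 ÷ 2 = 14 remainder 1
14 ÷ 2 = 7 remainder 0
7 ÷ 2 = 3 remainder 1
3 ÷ 2 = 1 remainder 1
1 ÷ 2 = 0 remainder 1
Reading remainders bottom to top: 11101111110110100010



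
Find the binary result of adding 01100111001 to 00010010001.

Add column by column from the right: bit + bit + carry-in; write the sum mod 2, carry 1 when the sum is 2 or 3.
carry:  00001100010
        01100111001
+       00010010001
-------------------
       001111001010
(the carry out of the leftmost column, 0, becomes the leading bit)
Decimal check:
  01100111001 = 512 + 256 + 32 + 16 + 8 + 1 = 825
  00010010001 = 128 + 16 + 1 = 145
  825 + 145 = 970, and 001111001010 = 512 + 256 + 128 + 64 + 8 + 2 = 970 ✓



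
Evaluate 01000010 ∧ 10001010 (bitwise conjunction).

AND: 1 only when both bits are 1
  01000010
& 10001010
----------
  00000010
Decimal: 66 & 138 = 2



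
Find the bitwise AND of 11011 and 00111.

AND: 1 only when both bits are 1
  11011
& 00111
-------
  00011
Decimal: 27 & 7 = 3



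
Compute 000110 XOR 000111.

XOR: 1 when bits differ
  000110
^ 000111
--------
  000001
Decimal: 6 ^ 7 = 1



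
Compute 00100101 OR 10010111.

OR: 1 when either bit is 1
  00100101
| 10010111
----------
  10110111
Decimal: 37 | 151 = 183



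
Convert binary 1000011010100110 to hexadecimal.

Group into 4-bit nibbles from right:
  1000 = 8
  0110 = 6
  1010 = A
  0110 = 6
Result: 86A6



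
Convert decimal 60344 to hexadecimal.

Using repeated division by 16 (digits 10–15 are A–F):
60344 ÷ 16 = 3771 remainder 8
3771 ÷ 16 = 235 remainder 11 (B)
235 ÷ 16 = 14 remainder 11 (B)
14 ÷ 16 = 0 remainder 14 (E)
Reading remainders bottom to top: EBB8



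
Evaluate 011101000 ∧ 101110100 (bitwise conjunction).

AND: 1 only when both bits are 1
  011101000
& 101110100
-----------
  001100000
Decimal: 232 & 372 = 96



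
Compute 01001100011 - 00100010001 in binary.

Method 1 - Direct subtraction (column by column from the right: bit − bit − borrow-in; if negative, add 2 and borrow 1 from the next column):
borrow: 01000100000
        01001100011
-       00100010001
-------------------
        00101010010

Method 2 - Add two's complement:
Two's complement of 00100010001: invert → 11011101110, add 1 → 11011101111
  01001100011
+ 11011101111
-------------
 100101010010  (end carry out of the top bit = 1)
Discarding the end carry: 00101010010
Decimal check:
  01001100011 = 512 + 64 + 32 + 2 + 1 = 611
  00100010001 = 256 + 16 + 1 = 273
  611 - 273 = 338, and 00101010010 = 256 + 64 + 16 + 2 = 338 ✓



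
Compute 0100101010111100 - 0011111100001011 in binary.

Method 1 - Direct subtraction (column by column from the right: bit − bit − borrow-in; if negative, add 2 and borrow 1 from the next column):
borrow: 0111111000000110
        0100101010111100
-       0011111100001011
------------------------
        0000101110110001

Method 2 - Add two's complement:
Two's complement of 0011111100001011: invert → 1100000011110100, add 1 → 1100000011110101
  0100101010111100
+ 1100000011110101
------------------
 10000101110110001  (end carry out of the top bit = 1)
Discarding the end carry: 0000101110110001
Decimal check:
  0100101010111100 = 16384 + 2048 + 512 + 128 + 32 + 16 + 8 + 4 = 19132
  0011111100001011 = 8192 + 4096 + 2048 + 1024 + 512 + 256 + 8 + 2 + 1 = 16139
  19132 - 16139 = 2993, and 0000101110110001 = 2048 + 512 + 256 + 128 + 32 + 16 + 1 = 2993 ✓



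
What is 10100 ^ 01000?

XOR: 1 when bits differ
  10100
^ 01000
-------
  11100
Decimal: 20 ^ 8 = 28



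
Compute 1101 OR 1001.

OR: 1 when either bit is 1
  1101
| 1001
------
  1101
Decimal: 13 | 9 = 13



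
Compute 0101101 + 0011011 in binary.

Add column by column from the right: bit + bit + carry-in; write the sum mod 2, carry 1 when the sum is 2 or 3.
carry:  1111110
        0101101
+       0011011
---------------
       01001000
(the carry out of the leftmost column, 0, becomes the leading bit)
Decimal check:
  0101101 = 32 + 8 + 4 + 1 = 45
  0011011 = 16 + 8 + 2 + 1 = 27
  45 + 27 = 72, and 01001000 = 64 + 8 = 72 ✓



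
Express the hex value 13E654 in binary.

Convert each hex digit to 4 bits:
  1 = 0001
  3 = 0011
  E = 1110
  6 = 0110
  5 = 0101
  4 = 0100
Concatenate: 000100111110011001010100



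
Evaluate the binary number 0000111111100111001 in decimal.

Sum of powers of 2 for each 1-bit:
2^0 + 2^3 + 2^4 + 2^5 + 2^8 + 2^9 + 2^10 + 2^11 + 2^12 + 2^13 + 2^14
= 1 + 8 + 16 + 32 + 256 + 512 + 1024 + 2048 + 4096 + 8192 + 16384
= 32569



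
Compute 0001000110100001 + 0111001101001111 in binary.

Add column by column from the right: bit + bit + carry-in; write the sum mod 2, carry 1 when the sum is 2 or 3.
carry:  1110011000011110
        0001000110100001
+       0111001101001111
------------------------
       01000010011110000
(the carry out of the leftmost column, 0, becomes the leading bit)
Decimal check:
  0001000110100001 = 4096 + 256 + 128 + 32 + 1 = 4513
  0111001101001111 = 16384 + 8192 + 4096 + 512 + 256 + 64 + 8 + 4 + 2 + 1 = 29519
  4513 + 29519 = 34032, and 01000010011110000 = 32768 + 1024 + 128 + 64 + 32 + 16 = 34032 ✓



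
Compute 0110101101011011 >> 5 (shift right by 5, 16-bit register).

Original: 0110101101011011 (decimal 27483)
Shift right by 5 positions
Drop the 5 low bits; fill with zeros on the left
Result: 0000001101011010 (decimal 858)
Equivalent: 27483 >> 5 = 27483 ÷ 2^5 = 858



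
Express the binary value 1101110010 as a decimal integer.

Sum of powers of 2 for each 1-bit:
2^1 + 2^4 + 2^5 + 2^6 + 2^8 + 2^9
= 2 + 16 + 32 + 64 + 256 + 512
= 882



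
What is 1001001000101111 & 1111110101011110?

AND: 1 only when both bits are 1
  1001001000101111
& 1111110101011110
------------------
  1001000000001110
Decimal: 37423 & 64862 = 36878



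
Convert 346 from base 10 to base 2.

Using repeated division by 2:
346 ÷ 2 = 173 remainder 0
173 ÷ 2 = 86 remainder 1
86 ÷ 2 = 43 remainder 0
43 ÷ 2 = 21 remainder 1
21 ÷ 2 = 10 remainder 1
10 ÷ 2 = 5 remainder 0
5 ÷ 2 = 2 remainder 1
2 ÷ 2 = 1 remainder 0
1 ÷ 2 = 0 remainder 1
Reading remainders bottom to top: 101011010



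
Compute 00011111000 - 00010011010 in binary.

Method 1 - Direct subtraction (column by column from the right: bit − bit − borrow-in; if negative, add 2 and borrow 1 from the next column):
borrow: 00000111100
        00011111000
-       00010011010
-------------------
        00001011110

Method 2 - Add two's complement:
Two's complement of 00010011010: invert → 11101100101, add 1 → 11101100110
  00011111000
+ 11101100110
-------------
 100001011110  (end carry out of the top bit = 1)
Discarding the end carry: 00001011110
Decimal check:
  00011111000 = 128 + 64 + 32 + 16 + 8 = 248
  00010011010 = 128 + 16 + 8 + 2 = 154
  248 - 154 = 94, and 00001011110 = 64 + 16 + 8 + 4 + 2 = 94 ✓



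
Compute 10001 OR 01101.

OR: 1 when either bit is 1
  10001
| 01101
-------
  11101
Decimal: 17 | 13 = 29



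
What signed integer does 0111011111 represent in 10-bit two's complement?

Binary: 0111011111
Sign bit: 0 (non-negative)
Read directly as an unsigned value:
0111011111 = 256 + 128 + 64 + 16 + 8 + 4 + 2 + 1 = 479
Value: 479



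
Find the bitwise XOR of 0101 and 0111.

XOR: 1 when bits differ
  0101
^ 0111
------
  0010
Decimal: 5 ^ 7 = 2



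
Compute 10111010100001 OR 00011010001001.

OR: 1 when either bit is 1
  10111010100001
| 00011010001001
----------------
  10111010101001
Decimal: 11937 | 1673 = 11945



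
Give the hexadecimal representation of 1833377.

Using repeated division by 16 (digits 10–15 are A–F):
1833377 ÷ 16 = 114586 remainder 1
114586 ÷ 16 = 7161 remainder 10 (A)
7161 ÷ 16 = 447 remainder 9
447 ÷ 16 = 27 remainder 15 (F)
27 ÷ 16 = 1 remainder 11 (B)
1 ÷ 16 = 0 remainder 1
Reading remainders bottom to top: 1BF9A1



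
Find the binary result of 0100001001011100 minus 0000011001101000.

Method 1 - Direct subtraction (column by column from the right: bit − bit − borrow-in; if negative, add 2 and borrow 1 from the next column):
borrow: 0111111111000000
        0100001001011100
-       0000011001101000
------------------------
        0011101111110100

Method 2 - Add two's complement:
Two's complement of 0000011001101000: invert → 1111100110010111, add 1 → 1111100110011000
  0100001001011100
+ 1111100110011000
------------------
 10011101111110100  (end carry out of the top bit = 1)
Discarding the end carry: 0011101111110100
Decimal check:
  0100001001011100 = 16384 + 512 + 64 + 16 + 8 + 4 = 16988
  0000011001101000 = 1024 + 512 + 64 + 32 + 8 = 1640
  16988 - 1640 = 15348, and 0011101111110100 = 8192 + 4096 + 2048 + 512 + 256 + 128 + 64 + 32 + 16 + 4 = 15348 ✓



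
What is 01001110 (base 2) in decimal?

Sum of powers of 2 for each 1-bit:
2^1 + 2^2 + 2^3 + 2^6
= 2 + 4 + 8 + 64
= 78



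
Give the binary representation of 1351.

Using repeated division by 2:
1351 ÷ 2 = 675 remainder 1
675 ÷ 2 = 337 remainder 1
337 ÷ 2 = 168 remainder 1
168 ÷ 2 = 84 remainder 0
84 ÷ 2 = 42 remainder 0
42 ÷ 2 = 21 remainder 0
21 ÷ 2 = 10 remainder 1
10 ÷ 2 = 5 remainder 0
5 ÷ 2 = 2 remainder 1
2 ÷ 2 = 1 remainder 0
1 ÷ 2 = 0 remainder 1
Reading remainders bottom to top: 10101000111



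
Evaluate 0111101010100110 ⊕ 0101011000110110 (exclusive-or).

XOR: 1 when bits differ
  0111101010100110
^ 0101011000110110
------------------
  0010110010010000
Decimal: 31398 ^ 22070 = 11408



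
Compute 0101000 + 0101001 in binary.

Add column by column from the right: bit + bit + carry-in; write the sum mod 2, carry 1 when the sum is 2 or 3.
carry:  1010000
        0101000
+       0101001
---------------
       01010001
(the carry out of the leftmost column, 0, becomes the leading bit)
Decimal check:
  0101000 = 32 + 8 = 40
  0101001 = 32 + 8 + 1 = 41
  40 + 41 = 81, and 01010001 = 64 + 16 + 1 = 81 ✓



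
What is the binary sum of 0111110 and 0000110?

Add column by column from the right: bit + bit + carry-in; write the sum mod 2, carry 1 when the sum is 2 or 3.
carry:  1111100
        0111110
+       0000110
---------------
       01000100
(the carry out of the leftmost column, 0, becomes the leading bit)
Decimal check:
  0111110 = 32 + 16 + 8 + 4 + 2 = 62
  0000110 = 4 + 2 = 6
  62 + 6 = 68, and 01000100 = 64 + 4 = 68 ✓



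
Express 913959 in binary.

Using repeated division by 2:
913959 ÷ 2 = 456979 remainder 1
456979 ÷ 2 = 228489 remainder 1
228489 ÷ 2 = 114244 remainder 1
114244 ÷ 2 = 57122 remainder 0
57122 ÷ 2 = 28561 remainder 0
28561 ÷ 2 = 14280 remainder 1
14280 ÷ 2 = 7140 remainder 0
7140 ÷ 2 = 3570 remainder 0
3570 ÷ 2 = 1785 remainder 0
1785 ÷ 2 = 892 remainder 1
892 ÷ 2 = 446 remainder 0
446 ÷ 2 = 223 remainder 0
223 ÷ 2 = 111 remainder 1
111 ÷ 2 = 55 remainder 1
55 ÷ 2 = 27 remainder 1
27 ÷ 2 = 13 remainder 1
13 ÷ 2 = 6 remainder 1
6 ÷ 2 = 3 remainder 0
3 ÷ 2 = 1 remainder 1
1 ÷ 2 = 0 remainder 1
Reading remainders bottom to top: 11011111001000100111



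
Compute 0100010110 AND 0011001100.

AND: 1 only when both bits are 1
  0100010110
& 0011001100
------------
  0000000100
Decimal: 278 & 204 = 4



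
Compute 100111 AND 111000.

AND: 1 only when both bits are 1
  100111
& 111000
--------
  100000
Decimal: 39 & 56 = 32



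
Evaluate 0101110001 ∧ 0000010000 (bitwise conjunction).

AND: 1 only when both bits are 1
  0101110001
& 0000010000
------------
  0000010000
Decimal: 369 & 16 = 16



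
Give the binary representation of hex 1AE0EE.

Convert each hex digit to 4 bits:
  1 = 0001
  A = 1010
  E = 1110
  0 = 0000
  E = 1110
  E = 1110
Concatenate: 000110101110000011101110



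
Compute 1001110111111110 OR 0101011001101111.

OR: 1 when either bit is 1
  1001110111111110
| 0101011001101111
------------------
  1101111111111111
Decimal: 40446 | 22127 = 57343



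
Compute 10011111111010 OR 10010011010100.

OR: 1 when either bit is 1
  10011111111010
| 10010011010100
----------------
  10011111111110
Decimal: 10234 | 9428 = 10238



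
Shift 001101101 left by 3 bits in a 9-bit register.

Original: 001101101 (decimal 109)
Shift left by 3 positions
Append 3 zeros on the right and drop the 3 high bits that overflow the 9-bit width
Result: 101101000 (decimal 360)
Equivalent: 109 << 3 = 109 × 2^3 = 872, truncated to 9 bits = 360



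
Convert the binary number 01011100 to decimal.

Sum of powers of 2 for each 1-bit:
2^2 + 2^3 + 2^4 + 2^6
= 4 + 8 + 16 + 64
= 92



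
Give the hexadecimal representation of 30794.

Using repeated division by 16 (digits 10–15 are A–F):
30794 ÷ 16 = 1924 remainder 10 (A)
1924 ÷ 16 = 120 remainder 4
120 ÷ 16 = 7 remainder 8
7 ÷ 16 = 0 remainder 7
Reading remainders bottom to top: 784A



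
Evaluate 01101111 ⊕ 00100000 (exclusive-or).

XOR: 1 when bits differ
  01101111
^ 00100000
----------
  01001111
Decimal: 111 ^ 32 = 79



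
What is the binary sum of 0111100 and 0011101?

Add column by column from the right: bit + bit + carry-in; write the sum mod 2, carry 1 when the sum is 2 or 3.
carry:  1111000
        0111100
+       0011101
---------------
       01011001
(the carry out of the leftmost column, 0, becomes the leading bit)
Decimal check:
  0111100 = 32 + 16 + 8 + 4 = 60
  0011101 = 16 + 8 + 4 + 1 = 29
  60 + 29 = 89, and 01011001 = 64 + 16 + 8 + 1 = 89 ✓



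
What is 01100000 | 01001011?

OR: 1 when either bit is 1
  01100000
| 01001011
----------
  01101011
Decimal: 96 | 75 = 107



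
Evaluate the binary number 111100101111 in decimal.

Sum of powers of 2 for each 1-bit:
2^0 + 2^1 + 2^2 + 2^3 + 2^5 + 2^8 + 2^9 + 2^10 + 2^11
= 1 + 2 + 4 + 8 + 32 + 256 + 512 + 1024 + 2048
= 3887



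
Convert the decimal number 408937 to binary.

Using repeated division by 2:
408937 ÷ 2 = 204468 remainder 1
204468 ÷ 2 = 102234 remainder 0
102234 ÷ 2 = 51117 remainder 0
51117 ÷ 2 = 25558 remainder 1
25558 ÷ 2 = 12779 remainder 0
12779 ÷ 2 = 6389 remainder 1
6389 ÷ 2 = 3194 remainder 1
3194 ÷ 2 = 1597 remainder 0
1597 ÷ 2 = 798 remainder 1
798 ÷ 2 = 399 remainder 0
399 ÷ 2 = 199 remainder 1
199 ÷ 2 = 99 remainder 1
99 ÷ 2 = 49 remainder 1
49 ÷ 2 = 24 remainder 1
24 ÷ 2 = 12 remainder 0
12 ÷ 2 = 6 remainder 0
6 ÷ 2 = 3 remainder 0
3 ÷ 2 = 1 remainder 1
1 ÷ 2 = 0 remainder 1
Reading remainders bottom to top: 1100011110101101001



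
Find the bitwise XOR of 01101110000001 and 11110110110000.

XOR: 1 when bits differ
  01101110000001
^ 11110110110000
----------------
  10011000110001
Decimal: 7041 ^ 15792 = 9777



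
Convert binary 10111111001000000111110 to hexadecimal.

Group into 4-bit nibbles from right:
  0101 = 5
  1111 = F
  1001 = 9
  0000 = 0
  0011 = 3
  1110 = E
Result: 5F903E



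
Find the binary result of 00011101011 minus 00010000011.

Method 1 - Direct subtraction (column by column from the right: bit − bit − borrow-in; if negative, add 2 and borrow 1 from the next column):
borrow: 00000000000
        00011101011
-       00010000011
-------------------
        00001101000

Method 2 - Add two's complement:
Two's complement of 00010000011: invert → 11101111100, add 1 → 11101111101
  00011101011
+ 11101111101
-------------
 100001101000  (end carry out of the top bit = 1)
Discarding the end carry: 00001101000
Decimal check:
  00011101011 = 128 + 64 + 32 + 8 + 2 + 1 = 235
  00010000011 = 128 + 2 + 1 = 131
  235 - 131 = 104, and 00001101000 = 64 + 32 + 8 = 104 ✓



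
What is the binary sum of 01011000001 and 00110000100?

Add column by column from the right: bit + bit + carry-in; write the sum mod 2, carry 1 when the sum is 2 or 3.
carry:  11100000000
        01011000001
+       00110000100
-------------------
       010001000101
(the carry out of the leftmost column, 0, becomes the leading bit)
Decimal check:
  01011000001 = 512 + 128 + 64 + 1 = 705
  00110000100 = 256 + 128 + 4 = 388
  705 + 388 = 1093, and 010001000101 = 1024 + 64 + 4 + 1 = 1093 ✓



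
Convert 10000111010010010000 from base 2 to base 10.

Sum of powers of 2 for each 1-bit:
2^4 + 2^7 + 2^10 + 2^12 + 2^13 + 2^14 + 2^19
= 16 + 128 + 1024 + 4096 + 8192 + 16384 + 524288
= 554128



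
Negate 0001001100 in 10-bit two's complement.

Original: 0001001100
Step 1 - Invert all bits: 1110110011
Step 2 - Add 1: 1110110100
Verification: 0001001100 + 1110110100 = 10000000000; discarding the end carry (carry out of the top bit) leaves the 10-bit value 0000000000, as required for x + (-x)



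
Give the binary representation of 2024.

Using repeated division by 2:
2024 ÷ 2 = 1012 remainder 0
1012 ÷ 2 = 506 remainder 0
506 ÷ 2 = 253 remainder 0
253 ÷ 2 = 126 remainder 1
126 ÷ 2 = 63 remainder 0
63 ÷ 2 = 31 remainder 1
31 ÷ 2 = 15 remainder 1
15 ÷ 2 = 7 remainder 1
7 ÷ 2 = 3 remainder 1
3 ÷ 2 = 1 remainder 1
1 ÷ 2 = 0 remainder 1
Reading remainders bottom to top: 11111101000



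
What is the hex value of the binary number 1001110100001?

Group into 4-bit nibbles from right:
  0001 = 1
  0011 = 3
  1010 = A
  0001 = 1
Result: 13A1



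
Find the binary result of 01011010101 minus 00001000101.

Method 1 - Direct subtraction (column by column from the right: bit − bit − borrow-in; if negative, add 2 and borrow 1 from the next column):
borrow: 00000000000
        01011010101
-       00001000101
-------------------
        01010010000

Method 2 - Add two's complement:
Two's complement of 00001000101: invert → 11110111010, add 1 → 11110111011
  01011010101
+ 11110111011
-------------
 101010010000  (end carry out of the top bit = 1)
Discarding the end carry: 01010010000
Decimal check:
  01011010101 = 512 + 128 + 64 + 16 + 4 + 1 = 725
  00001000101 = 64 + 4 + 1 = 69
  725 - 69 = 656, and 01010010000 = 512 + 128 + 16 = 656 ✓



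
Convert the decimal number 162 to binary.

Using repeated division by 2:
162 ÷ 2 = 81 remainder 0
81 ÷ 2 = 40 remainder 1
40 ÷ 2 = 20 remainder 0
20 ÷ 2 = 10 remainder 0
10 ÷ 2 = 5 remainder 0
5 ÷ 2 = 2 remainder 1
2 ÷ 2 = 1 remainder 0
1 ÷ 2 = 0 remainder 1
Reading remainders bottom to top: 10100010



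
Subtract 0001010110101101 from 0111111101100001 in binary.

Method 1 - Direct subtraction (column by column from the right: bit − bit − borrow-in; if negative, add 2 and borrow 1 from the next column):
borrow: 0000001101111000
        0111111101100001
-       0001010110101101
------------------------
        0110100110110100

Method 2 - Add two's complement:
Two's complement of 0001010110101101: invert → 1110101001010010, add 1 → 1110101001010011
  0111111101100001
+ 1110101001010011
------------------
 10110100110110100  (end carry out of the top bit = 1)
Discarding the end carry: 0110100110110100
Decimal check:
  0111111101100001 = 16384 + 8192 + 4096 + 2048 + 1024 + 512 + 256 + 64 + 32 + 1 = 32609
  0001010110101101 = 4096 + 1024 + 256 + 128 + 32 + 8 + 4 + 1 = 5549
  32609 - 5549 = 27060, and 0110100110110100 = 16384 + 8192 + 2048 + 256 + 128 + 32 + 16 + 4 = 27060 ✓



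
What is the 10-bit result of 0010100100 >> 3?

Original: 0010100100 (decimal 164)
Shift right by 3 positions
Drop the 3 low bits; fill with zeros on the left
Result: 0000010100 (decimal 20)
Equivalent: 164 >> 3 = 164 ÷ 2^3 = 20



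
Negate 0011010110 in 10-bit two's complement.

Original: 0011010110
Step 1 - Invert all bits: 1100101001
Step 2 - Add 1: 1100101010
Verification: 0011010110 + 1100101010 = 10000000000; discarding the end carry (carry out of the top bit) leaves the 10-bit value 0000000000, as required for x + (-x)



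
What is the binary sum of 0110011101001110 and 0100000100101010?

Add column by column from the right: bit + bit + carry-in; write the sum mod 2, carry 1 when the sum is 2 or 3.
carry:  1000111000011100
        0110011101001110
+       0100000100101010
------------------------
       01010100001111000
(the carry out of the leftmost column, 0, becomes the leading bit)
Decimal check:
  0110011101001110 = 16384 + 8192 + 1024 + 512 + 256 + 64 + 8 + 4 + 2 = 26446
  0100000100101010 = 16384 + 256 + 32 + 8 + 2 = 16682
  26446 + 16682 = 43128, and 01010100001111000 = 32768 + 8192 + 2048 + 64 + 32 + 16 + 8 = 43128 ✓



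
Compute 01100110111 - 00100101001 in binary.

Method 1 - Direct subtraction (column by column from the right: bit − bit − borrow-in; if negative, add 2 and borrow 1 from the next column):
borrow: 00000010000
        01100110111
-       00100101001
-------------------
        01000001110

Method 2 - Add two's complement:
Two's complement of 00100101001: invert → 11011010110, add 1 → 11011010111
  01100110111
+ 11011010111
-------------
 101000001110  (end carry out of the top bit = 1)
Discarding the end carry: 01000001110
Decimal check:
  01100110111 = 512 + 256 + 32 + 16 + 4 + 2 + 1 = 823
  00100101001 = 256 + 32 + 8 + 1 = 297
  823 - 297 = 526, and 01000001110 = 512 + 8 + 4 + 2 = 526 ✓



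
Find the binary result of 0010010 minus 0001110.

Method 1 - Direct subtraction (column by column from the right: bit − bit − borrow-in; if negative, add 2 and borrow 1 from the next column):
borrow: 0011000
        0010010
-       0001110
---------------
        0000100

Method 2 - Add two's complement:
Two's complement of 0001110: invert → 1110001, add 1 → 1110010
  0010010
+ 1110010
---------
 10000100  (end carry out of the top bit = 1)
Discarding the end carry: 0000100
Decimal check:
  0010010 = 16 + 2 = 18
  0001110 = 8 + 4 + 2 = 14
  18 - 14 = 4, and 0000100 = 4 ✓



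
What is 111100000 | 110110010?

OR: 1 when either bit is 1
  111100000
| 110110010
-----------
  111110010
Decimal: 480 | 434 = 498



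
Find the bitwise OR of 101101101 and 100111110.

OR: 1 when either bit is 1
  101101101
| 100111110
-----------
  101111111
Decimal: 365 | 318 = 383



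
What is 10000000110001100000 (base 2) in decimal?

Sum of powers of 2 for each 1-bit:
2^5 + 2^6 + 2^10 + 2^11 + 2^19
= 32 + 64 + 1024 + 2048 + 524288
= 527456



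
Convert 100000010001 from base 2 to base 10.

Sum of powers of 2 for each 1-bit:
2^0 + 2^4 + 2^11
= 1 + 16 + 2048
= 2065



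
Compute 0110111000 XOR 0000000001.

XOR: 1 when bits differ
  0110111000
^ 0000000001
------------
  0110111001
Decimal: 440 ^ 1 = 441



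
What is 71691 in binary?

Using repeated division by 2:
71691 ÷ 2 = 35845 remainder 1
35845 ÷ 2 = 17922 remainder 1
17922 ÷ 2 = 8961 remainder 0
8961 ÷ 2 = 4480 remainder 1
4480 ÷ 2 = 2240 remainder 0
2240 ÷ 2 = 1120 remainder 0
1120 ÷ 2 = 560 remainder 0
560 ÷ 2 = 280 remainder 0
280 ÷ 2 = 140 remainder 0
140 ÷ 2 = 70 remainder 0
70 ÷ 2 = 35 remainder 0
35 ÷ 2 = 17 remainder 1
17 ÷ 2 = 8 remainder 1
8 ÷ 2 = 4 remainder 0
4 ÷ 2 = 2 remainder 0
2 ÷ 2 = 1 remainder 0
1 ÷ 2 = 0 remainder 1
Reading remainders bottom to top: 10001100000001011



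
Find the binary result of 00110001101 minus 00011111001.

Method 1 - Direct subtraction (column by column from the right: bit − bit − borrow-in; if negative, add 2 and borrow 1 from the next column):
borrow: 00111100000
        00110001101
-       00011111001
-------------------
        00010010100

Method 2 - Add two's complement:
Two's complement of 00011111001: invert → 11100000110, add 1 → 11100000111
  00110001101
+ 11100000111
-------------
 100010010100  (end carry out of the top bit = 1)
Discarding the end carry: 00010010100
Decimal check:
  00110001101 = 256 + 128 + 8 + 4 + 1 = 397
  00011111001 = 128 + 64 + 32 + 16 + 8 + 1 = 249
  397 - 249 = 148, and 00010010100 = 128 + 16 + 4 = 148 ✓



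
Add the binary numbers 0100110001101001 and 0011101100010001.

Add column by column from the right: bit + bit + carry-in; write the sum mod 2, carry 1 when the sum is 2 or 3.
carry:  1111000000000010
        0100110001101001
+       0011101100010001
------------------------
       01000011101111010
(the carry out of the leftmost column, 0, becomes the leading bit)
Decimal check:
  0100110001101001 = 16384 + 2048 + 1024 + 64 + 32 + 8 + 1 = 19561
  0011101100010001 = 8192 + 4096 + 2048 + 512 + 256 + 16 + 1 = 15121
  19561 + 15121 = 34682, and 01000011101111010 = 32768 + 1024 + 512 + 256 + 64 + 32 + 16 + 8 + 2 = 34682 ✓



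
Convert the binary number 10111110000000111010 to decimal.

Sum of powers of 2 for each 1-bit:
2^1 + 2^3 + 2^4 + 2^5 + 2^13 + 2^14 + 2^15 + 2^16 + 2^17 + 2^19
= 2 + 8 + 16 + 32 + 8192 + 16384 + 32768 + 65536 + 131072 + 524288
= 778298



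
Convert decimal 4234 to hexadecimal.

Using repeated division by 16 (digits 10–15 are A–F):
4234 ÷ 16 = 264 remainder 10 (A)
264 ÷ 16 = 16 remainder 8
16 ÷ 16 = 1 remainder 0
1 ÷ 16 = 0 remainder 1
Reading remainders bottom to top: 108A



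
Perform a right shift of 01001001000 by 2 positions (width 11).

Original: 01001001000 (decimal 584)
Shift right by 2 positions
Drop the 2 low bits; fill with zeros on the left
Result: 00010010010 (decimal 146)
Equivalent: 584 >> 2 = 584 ÷ 2^2 = 146



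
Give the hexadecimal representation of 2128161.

Using repeated division by 16 (digits 10–15 are A–F):
2128161 ÷ 16 = 133010 remainder 1
133010 ÷ 16 = 8313 remainder 2
8313 ÷ 16 = 519 remainder 9
519 ÷ 16 = 32 remainder 7
32 ÷ 16 = 2 remainder 0
2 ÷ 16 = 0 remainder 2
Reading remainders bottom to top: 207921



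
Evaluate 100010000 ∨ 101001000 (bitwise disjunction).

OR: 1 when either bit is 1
  100010000
| 101001000
-----------
  101011000
Decimal: 272 | 328 = 344



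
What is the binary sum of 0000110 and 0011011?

Add column by column from the right: bit + bit + carry-in; write the sum mod 2, carry 1 when the sum is 2 or 3.
carry:  0111100
        0000110
+       0011011
---------------
       00100001
(the carry out of the leftmost column, 0, becomes the leading bit)
Decimal check:
  0000110 = 4 + 2 = 6
  0011011 = 16 + 8 + 2 + 1 = 27
  6 + 27 = 33, and 00100001 = 32 + 1 = 33 ✓



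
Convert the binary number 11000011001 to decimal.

Sum of powers of 2 for each 1-bit:
2^0 + 2^3 + 2^4 + 2^9 + 2^10
= 1 + 8 + 16 + 512 + 1024
= 1561



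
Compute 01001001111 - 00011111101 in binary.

Method 1 - Direct subtraction (column by column from the right: bit − bit − borrow-in; if negative, add 2 and borrow 1 from the next column):
borrow: 01111100000
        01001001111
-       00011111101
-------------------
        00101010010

Method 2 - Add two's complement:
Two's complement of 00011111101: invert → 11100000010, add 1 → 11100000011
  01001001111
+ 11100000011
-------------
 100101010010  (end carry out of the top bit = 1)
Discarding the end carry: 00101010010
Decimal check:
  01001001111 = 512 + 64 + 8 + 4 + 2 + 1 = 591
  00011111101 = 128 + 64 + 32 + 16 + 8 + 4 + 1 = 253
  591 - 253 = 338, and 00101010010 = 256 + 64 + 16 + 2 = 338 ✓



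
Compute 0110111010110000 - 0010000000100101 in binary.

Method 1 - Direct subtraction (column by column from the right: bit − bit − borrow-in; if negative, add 2 and borrow 1 from the next column):
borrow: 0000000000011110
        0110111010110000
-       0010000000100101
------------------------
        0100111010001011

Method 2 - Add two's complement:
Two's complement of 0010000000100101: invert → 1101111111011010, add 1 → 1101111111011011
  0110111010110000
+ 1101111111011011
------------------
 10100111010001011  (end carry out of the top bit = 1)
Discarding the end carry: 0100111010001011
Decimal check:
  0110111010110000 = 16384 + 8192 + 2048 + 1024 + 512 + 128 + 32 + 16 = 28336
  0010000000100101 = 8192 + 32 + 4 + 1 = 8229
  28336 - 8229 = 20107, and 0100111010001011 = 16384 + 2048 + 1024 + 512 + 128 + 8 + 2 + 1 = 20107 ✓



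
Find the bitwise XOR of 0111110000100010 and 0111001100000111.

XOR: 1 when bits differ
  0111110000100010
^ 0111001100000111
------------------
  0000111100100101
Decimal: 31778 ^ 29447 = 3877



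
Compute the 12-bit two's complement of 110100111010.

Original (sign bit 1, negative): 110100111010
Step 1 - Invert all bits: 001011000101
Step 2 - Add 1: 001011000110
Verification: 110100111010 + 001011000110 = 1000000000000; discarding the end carry (carry out of the top bit) leaves the 12-bit value 000000000000, as required for x + (-x)



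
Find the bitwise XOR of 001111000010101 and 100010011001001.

XOR: 1 when bits differ
  001111000010101
^ 100010011001001
-----------------
  101101011011100
Decimal: 7701 ^ 17609 = 23260



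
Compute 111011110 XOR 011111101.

XOR: 1 when bits differ
  111011110
^ 011111101
-----------
  100100011
Decimal: 478 ^ 253 = 291



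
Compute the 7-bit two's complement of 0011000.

Original: 0011000
Step 1 - Invert all bits: 1100111
Step 2 - Add 1: 1101000
Verification: 0011000 + 1101000 = 10000000; discarding the end carry (carry out of the top bit) leaves the 7-bit value 0000000, as required for x + (-x)



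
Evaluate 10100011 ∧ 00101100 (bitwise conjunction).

AND: 1 only when both bits are 1
  10100011
& 00101100
----------
  00100000
Decimal: 163 & 44 = 32



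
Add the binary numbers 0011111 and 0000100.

Add column by column from the right: bit + bit + carry-in; write the sum mod 2, carry 1 when the sum is 2 or 3.
carry:  0111000
        0011111
+       0000100
---------------
       00100011
(the carry out of the leftmost column, 0, becomes the leading bit)
Decimal check:
  0011111 = 16 + 8 + 4 + 2 + 1 = 31
  0000100 = 4
  31 + 4 = 35, and 00100011 = 32 + 2 + 1 = 35 ✓



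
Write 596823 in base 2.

Using repeated division by 2:
596823 ÷ 2 = 298411 remainder 1
298411 ÷ 2 = 149205 remainder 1
149205 ÷ 2 = 74602 remainder 1
74602 ÷ 2 = 37301 remainder 0
37301 ÷ 2 = 18650 remainder 1
18650 ÷ 2 = 9325 remainder 0
9325 ÷ 2 = 4662 remainder 1
4662 ÷ 2 = 2331 remainder 0
2331 ÷ 2 = 1165 remainder 1
1165 ÷ 2 = 582 remainder 1
582 ÷ 2 = 291 remainder 0
291 ÷ 2 = 145 remainder 1
145 ÷ 2 = 72 remainder 1
72 ÷ 2 = 36 remainder 0
36 ÷ 2 = 18 remainder 0
18 ÷ 2 = 9 remainder 0
9 ÷ 2 = 4 remainder 1
4 ÷ 2 = 2 remainder 0
2 ÷ 2 = 1 remainder 0
1 ÷ 2 = 0 remainder 1
Reading remainders bottom to top: 10010001101101010111



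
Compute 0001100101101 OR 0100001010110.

OR: 1 when either bit is 1
  0001100101101
| 0100001010110
---------------
  0101101111111
Decimal: 813 | 2134 = 2943



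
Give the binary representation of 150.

Using repeated division by 2:
150 ÷ 2 = 75 remainder 0
75 ÷ 2 = 37 remainder 1
37 ÷ 2 = 18 remainder 1
18 ÷ 2 = 9 remainder 0
9 ÷ 2 = 4 remainder 1
4 ÷ 2 = 2 remainder 0
2 ÷ 2 = 1 remainder 0
1 ÷ 2 = 0 remainder 1
Reading remainders bottom to top: 10010110



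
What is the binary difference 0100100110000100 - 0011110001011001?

Method 1 - Direct subtraction (column by column from the right: bit − bit − borrow-in; if negative, add 2 and borrow 1 from the next column):
borrow: 0111100011110110
        0100100110000100
-       0011110001011001
------------------------
        0000110100101011

Method 2 - Add two's complement:
Two's complement of 0011110001011001: invert → 1100001110100110, add 1 → 1100001110100111
  0100100110000100
+ 1100001110100111
------------------
 10000110100101011  (end carry out of the top bit = 1)
Discarding the end carry: 0000110100101011
Decimal check:
  0100100110000100 = 16384 + 2048 + 256 + 128 + 4 = 18820
  0011110001011001 = 8192 + 4096 + 2048 + 1024 + 64 + 16 + 8 + 1 = 15449
  18820 - 15449 = 3371, and 0000110100101011 = 2048 + 1024 + 256 + 32 + 8 + 2 + 1 = 3371 ✓



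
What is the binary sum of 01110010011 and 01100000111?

Add column by column from the right: bit + bit + carry-in; write the sum mod 2, carry 1 when the sum is 2 or 3.
carry:  11000001110
        01110010011
+       01100000111
-------------------
       011010011010
(the carry out of the leftmost column, 0, becomes the leading bit)
Decimal check:
  01110010011 = 512 + 256 + 128 + 16 + 2 + 1 = 915
  01100000111 = 512 + 256 + 4 + 2 + 1 = 775
  915 + 775 = 1690, and 011010011010 = 1024 + 512 + 128 + 16 + 8 + 2 = 1690 ✓



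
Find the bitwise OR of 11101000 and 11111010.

OR: 1 when either bit is 1
  11101000
| 11111010
----------
  11111010
Decimal: 232 | 250 = 250



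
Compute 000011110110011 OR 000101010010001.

OR: 1 when either bit is 1
  000011110110011
| 000101010010001
-----------------
  000111110110011
Decimal: 1971 | 2705 = 4019



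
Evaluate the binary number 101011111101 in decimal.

Sum of powers of 2 for each 1-bit:
2^0 + 2^2 + 2^3 + 2^4 + 2^5 + 2^6 + 2^7 + 2^9 + 2^11
= 1 + 4 + 8 + 16 + 32 + 64 + 128 + 512 + 2048
= 2813



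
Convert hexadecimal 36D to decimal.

Expand by place value (powers of 16):
Digit values: D = 13
36D = 3 × 16^2 + 6 × 16^1 + 13 × 16^0
= 3 × 256 + 6 × 16 + 13 × 1
= 768 + 96 + 13
= 877



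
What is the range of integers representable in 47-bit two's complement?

For 47-bit two's complement:
Minimum: -2^46 = -70368744177664
Maximum: 2^46 - 1 = 70368744177663



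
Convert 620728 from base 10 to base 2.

Using repeated division by 2:
620728 ÷ 2 = 310364 remainder 0
310364 ÷ 2 = 155182 remainder 0
155182 ÷ 2 = 77591 remainder 0
77591 ÷ 2 = 38795 remainder 1
38795 ÷ 2 = 19397 remainder 1
19397 ÷ 2 = 9698 remainder 1
9698 ÷ 2 = 4849 remainder 0
4849 ÷ 2 = 2424 remainder 1
2424 ÷ 2 = 1212 remainder 0
1212 ÷ 2 = 606 remainder 0
606 ÷ 2 = 303 remainder 0
303 ÷ 2 = 151 remainder 1
151 ÷ 2 = 75 remainder 1
75 ÷ 2 = 37 remainder 1
37 ÷ 2 = 18 remainder 1
18 ÷ 2 = 9 remainder 0
9 ÷ 2 = 4 remainder 1
4 ÷ 2 = 2 remainder 0
2 ÷ 2 = 1 remainder 0
1 ÷ 2 = 0 remainder 1
Reading remainders bottom to top: 10010111100010111000



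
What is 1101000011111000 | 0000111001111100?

OR: 1 when either bit is 1
  1101000011111000
| 0000111001111100
------------------
  1101111011111100
Decimal: 53496 | 3708 = 57084



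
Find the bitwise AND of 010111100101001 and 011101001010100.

AND: 1 only when both bits are 1
  010111100101001
& 011101001010100
-----------------
  010101000000000
Decimal: 12073 & 14932 = 10752



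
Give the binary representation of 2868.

Using repeated division by 2:
2868 ÷ 2 = 1434 remainder 0
1434 ÷ 2 = 717 remainder 0
717 ÷ 2 = 358 remainder 1
358 ÷ 2 = 179 remainder 0
179 ÷ 2 = 89 remainder 1
89 ÷ 2 = 44 remainder 1
44 ÷ 2 = 22 remainder 0
22 ÷ 2 = 11 remainder 0
11 ÷ 2 = 5 remainder 1
5 ÷ 2 = 2 remainder 1
2 ÷ 2 = 1 remainder 0
1 ÷ 2 = 0 remainder 1
Reading remainders bottom to top: 101100110100



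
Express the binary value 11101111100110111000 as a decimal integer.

Sum of powers of 2 for each 1-bit:
2^3 + 2^4 + 2^5 + 2^7 + 2^8 + 2^11 + 2^12 + 2^13 + 2^14 + 2^15 + 2^17 + 2^18 + 2^19
= 8 + 16 + 32 + 128 + 256 + 2048 + 4096 + 8192 + 16384 + 32768 + 131072 + 262144 + 524288
= 981432



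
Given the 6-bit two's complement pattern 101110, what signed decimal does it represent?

Binary: 101110
Sign bit: 1 (negative)
Invert: 010001
Add 1:  010010
Magnitude: 010010 = 16 + 2 = 18
Value: -18



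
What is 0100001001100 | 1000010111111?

OR: 1 when either bit is 1
  0100001001100
| 1000010111111
---------------
  1100011111111
Decimal: 2124 | 4287 = 6399



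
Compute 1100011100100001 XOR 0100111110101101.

XOR: 1 when bits differ
  1100011100100001
^ 0100111110101101
------------------
  1000100010001100
Decimal: 50977 ^ 20397 = 34956



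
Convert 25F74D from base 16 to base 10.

Expand by place value (powers of 16):
Digit values: F = 15, D = 13
25F74D = 2 × 16^5 + 5 × 16^4 + 15 × 16^3 + 7 × 16^2 + 4 × 16^1 + 13 × 16^0
= 2 × 1048576 + 5 × 65536 + 15 × 4096 + 7 × 256 + 4 × 16 + 13 × 1
= 2097152 + 327680 + 61440 + 1792 + 64 + 13
= 2488141



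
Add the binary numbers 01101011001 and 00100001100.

Add column by column from the right: bit + bit + carry-in; write the sum mod 2, carry 1 when the sum is 2 or 3.
carry:  11000110000
        01101011001
+       00100001100
-------------------
       010001100101
(the carry out of the leftmost column, 0, becomes the leading bit)
Decimal check:
  01101011001 = 512 + 256 + 64 + 16 + 8 + 1 = 857
  00100001100 = 256 + 8 + 4 = 268
  857 + 268 = 1125, and 010001100101 = 1024 + 64 + 32 + 4 + 1 = 1125 ✓



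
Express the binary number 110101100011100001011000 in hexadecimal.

Group into 4-bit nibbles from right:
  1101 = D
  0110 = 6
  0011 = 3
  1000 = 8
  0101 = 5
  1000 = 8
Result: D63858



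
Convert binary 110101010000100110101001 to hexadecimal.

Group into 4-bit nibbles from right:
  1101 = D
  0101 = 5
  0000 = 0
  1001 = 9
  1010 = A
  1001 = 9
Result: D509A9



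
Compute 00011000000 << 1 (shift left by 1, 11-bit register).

Original: 00011000000 (decimal 192)
Shift left by 1 position
Append 1 zero on the right
Result: 00110000000 (decimal 384)
Equivalent: 192 << 1 = 192 × 2^1 = 384



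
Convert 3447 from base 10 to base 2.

Using repeated division by 2:
3447 ÷ 2 = 1723 remainder 1
1723 ÷ 2 = 861 remainder 1
861 ÷ 2 = 430 remainder 1
430 ÷ 2 = 215 remainder 0
215 ÷ 2 = 107 remainder 1
107 ÷ 2 = 53 remainder 1
53 ÷ 2 = 26 remainder 1
26 ÷ 2 = 13 remainder 0
13 ÷ 2 = 6 remainder 1
6 ÷ 2 = 3 remainder 0
3 ÷ 2 = 1 remainder 1
1 ÷ 2 = 0 remainder 1
Reading remainders bottom to top: 110101110111



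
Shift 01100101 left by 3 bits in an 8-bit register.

Original: 01100101 (decimal 101)
Shift left by 3 positions
Append 3 zeros on the right and drop the 3 high bits that overflow the 8-bit width
Result: 00101000 (decimal 40)
Equivalent: 101 << 3 = 101 × 2^3 = 808, truncated to 8 bits = 40



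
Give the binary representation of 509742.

Using repeated division by 2:
509742 ÷ 2 = 254871 remainder 0
254871 ÷ 2 = 127435 remainder 1
127435 ÷ 2 = 63717 remainder 1
63717 ÷ 2 = 31858 remainder 1
31858 ÷ 2 = 15929 remainder 0
15929 ÷ 2 = 7964 remainder 1
7964 ÷ 2 = 3982 remainder 0
3982 ÷ 2 = 1991 remainder 0
1991 ÷ 2 = 995 remainder 1
995 ÷ 2 = 497 remainder 1
497 ÷ 2 = 248 remainder 1
248 ÷ 2 = 124 remainder 0
124 ÷ 2 = 62 remainder 0
62 ÷ 2 = 31 remainder 0
31 ÷ 2 = 15 remainder 1
15 ÷ 2 = 7 remainder 1
7 ÷ 2 = 3 remainder 1
3 ÷ 2 = 1 remainder 1
1 ÷ 2 = 0 remainder 1
Reading remainders bottom to top: 1111100011100101110



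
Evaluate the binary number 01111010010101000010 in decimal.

Sum of powers of 2 for each 1-bit:
2^1 + 2^6 + 2^8 + 2^10 + 2^13 + 2^15 + 2^16 + 2^17 + 2^18
= 2 + 64 + 256 + 1024 + 8192 + 32768 + 65536 + 131072 + 262144
= 501058

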